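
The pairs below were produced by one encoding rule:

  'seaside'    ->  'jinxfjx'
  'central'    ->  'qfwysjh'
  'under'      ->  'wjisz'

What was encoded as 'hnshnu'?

picnic

Read the word backwards and shift each letter +5.
Undoing it on hnshnu: shift back: h−5=c, n−5=i, s−5=n, h−5=c, n−5=i, u−5=p → cincip; then reverse → picnic.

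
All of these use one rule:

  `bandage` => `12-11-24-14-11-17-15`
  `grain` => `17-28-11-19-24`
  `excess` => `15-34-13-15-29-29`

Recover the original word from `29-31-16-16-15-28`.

suffer

Letters become their 1-based position plus 10 (so a→11, b→12, …).
Reversing it on 29-31-16-16-15-28: 29→(29−10)÷1=19=s, 31→(31−10)÷1=21=u, 16→(16−10)÷1=6=f, 16→(16−10)÷1=6=f, 15→(15−10)÷1=5=e, 28→(28−10)÷1=18=r.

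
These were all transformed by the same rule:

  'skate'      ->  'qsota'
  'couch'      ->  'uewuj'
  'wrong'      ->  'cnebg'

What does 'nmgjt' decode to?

right

s(18)→q(16) and k(10)→s(18) fit y≡3x+14 (mod 26); the inverse of 3 mod 26 is 9. Treating letters as 0–25, the rule is x ↦ 3x + 14 (mod 26).
Undoing it on nmgjt: n(13)→9·(13−14)≡17=r; m(12)→9·(12−14)≡8=i; g(6)→9·(6−14)≡6=g; j(9)→9·(9−14)≡7=h; t(19)→9·(19−14)≡19=t (all mod 26).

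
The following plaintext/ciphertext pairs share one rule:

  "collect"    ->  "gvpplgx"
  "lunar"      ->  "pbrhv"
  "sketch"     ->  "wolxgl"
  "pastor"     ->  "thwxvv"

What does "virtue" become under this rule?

The shift depends on letter class: consonant c→g is +4, but vowel o→v is +7. The rule splits by letter class: vowels +7, consonants +4.
On virtue: v(cons)+4=z, i(vowel)+7=p, r(cons)+4=v, t(cons)+4=x, u(vowel)+7=b, e(vowel)+7=l.

zpvxbl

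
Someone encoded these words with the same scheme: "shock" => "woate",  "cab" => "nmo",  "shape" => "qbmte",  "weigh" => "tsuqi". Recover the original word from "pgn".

The output letters match the input read backwards, each shifted +12: shock reversed is kcohs. Read the word backwards and shift each letter +12.
Undoing it on pgn: shift back: p−12=d, g−12=u, n−12=b → dub; then reverse → bud.

bud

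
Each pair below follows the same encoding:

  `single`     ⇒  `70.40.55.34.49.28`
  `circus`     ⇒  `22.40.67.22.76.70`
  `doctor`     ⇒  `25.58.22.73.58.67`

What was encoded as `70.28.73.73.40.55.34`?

s(#19)→70 and i(#9)→40: differences scale by 3, so n = 3·pos + 13. The formula is n = 3×(alphabet index, a=1) + 13.
Undoing it on 70.28.73.73.40.55.34: 70→(70−13)÷3=19=s, 28→(28−13)÷3=5=e, 73→(73−13)÷3=20=t, 73→(73−13)÷3=20=t, 40→(40−13)÷3=9=i, 55→(55−13)÷3=14=n, 34→(34−13)÷3=7=g.

setting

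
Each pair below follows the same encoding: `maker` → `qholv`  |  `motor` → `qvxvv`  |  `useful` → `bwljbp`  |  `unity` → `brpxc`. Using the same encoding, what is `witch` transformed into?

apxgl

The shift depends on letter class: consonant m→q is +4, but vowel a→h is +7. Two shifts are in play — +7 for a/e/i/o/u, +4 for every other letter.
For witch: w(cons)+4=a, i(vowel)+7=p, t(cons)+4=x, c(cons)+4=g, h(cons)+4=l.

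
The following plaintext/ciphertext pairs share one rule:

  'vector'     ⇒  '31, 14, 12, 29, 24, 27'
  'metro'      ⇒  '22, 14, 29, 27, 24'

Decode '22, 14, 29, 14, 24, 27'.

meteor

Letters become their 1-based position plus 9 (so a→10, b→11, …).
Reversing it on 22, 14, 29, 14, 24, 27: 22→(22−9)÷1=13=m, 14→(14−9)÷1=5=e, 29→(29−9)÷1=20=t, 14→(14−9)÷1=5=e, 24→(24−9)÷1=15=o, 27→(27−9)÷1=18=r.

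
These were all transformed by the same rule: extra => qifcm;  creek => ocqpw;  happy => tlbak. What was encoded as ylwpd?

Shifts by position in extra: pos 0: e→q (+12), pos 1: x→i (+11), pos 2: t→f (+12), pos 3: r→c (+11) — repeating every 2. A repeating key of period 2 is used — shifts +12, +11 over and over.
Undoing it on ylwpd: y−12=m, l−11=a, w−12=k, p−11=e, d−12=r.

maker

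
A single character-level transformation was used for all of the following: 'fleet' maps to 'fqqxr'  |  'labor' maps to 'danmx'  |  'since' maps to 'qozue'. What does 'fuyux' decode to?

limit

Read the word backwards and shift each letter +12.
Reversing it on fuyux: shift back: f−12=t, u−12=i, y−12=m, u−12=i, x−12=l → timil; then reverse → limit.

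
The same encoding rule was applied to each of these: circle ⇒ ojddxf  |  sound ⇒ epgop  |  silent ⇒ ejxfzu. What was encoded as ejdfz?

Shifts by position in circle: pos 0: c→o (+12), pos 1: i→j (+1), pos 2: r→d (+12), pos 3: c→d (+1) — repeating every 2. It's a Vigenère-style cipher with numeric key [12,1]: position i shifts by key[i mod 2].
Decoding ejdfz: e−12=s, j−1=i, d−12=r, f−1=e, z−12=n.

siren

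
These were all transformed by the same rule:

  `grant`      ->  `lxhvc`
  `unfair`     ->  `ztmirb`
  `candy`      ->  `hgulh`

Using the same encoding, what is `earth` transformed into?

In grant: g→l is +5, r→x is +6, a→h is +7, n→v is +8 — the shift increases by 1 each position. Each letter shifts forward by (position + 5), i.e. 5, 6, 7, … — the shift grows by one for each successive letter.
On earth: e+5=j, a+6=g, r+7=y, t+8=b, h+9=q.

jgybq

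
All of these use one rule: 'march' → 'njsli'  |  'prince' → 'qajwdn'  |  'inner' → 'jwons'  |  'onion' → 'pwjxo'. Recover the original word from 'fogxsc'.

effort

Shifts by position in march: pos 0: m→n (+1), pos 1: a→j (+9), pos 2: r→s (+1), pos 3: c→l (+9) — repeating every 2. A repeating key of period 2 is used — shifts +1, +9 over and over.
Reversing it on fogxsc: f−1=e, o−9=f, g−1=f, x−9=o, s−1=r, c−9=t.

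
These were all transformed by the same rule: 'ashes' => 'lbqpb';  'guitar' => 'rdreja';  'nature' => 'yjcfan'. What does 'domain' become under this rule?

Shifts by position in ashes: pos 0: a→l (+11), pos 1: s→b (+9), pos 2: h→q (+9), pos 3: e→p (+11), pos 4: s→b (+9) — repeating every 3. The shifts repeat in a cycle of length 3: positions 0,1,… shift by +11, +9, +9, then the pattern repeats.
Applying it to domain: d+11=o, o+9=x, m+9=v, a+11=l, i+9=r, n+9=w.

oxvlrw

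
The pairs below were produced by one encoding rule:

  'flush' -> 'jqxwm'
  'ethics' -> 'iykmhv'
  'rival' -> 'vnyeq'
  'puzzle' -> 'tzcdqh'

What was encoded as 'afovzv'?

Shifts by position in flush: pos 0: f→j (+4), pos 1: l→q (+5), pos 2: u→x (+3), pos 3: s→w (+4), pos 4: h→m (+5) — repeating every 3. A repeating key of period 3 is used — shifts +4, +5, +3 over and over.
Undoing it on afovzv: a−4=w, f−5=a, o−3=l, v−4=r, z−5=u, v−3=s.

walrus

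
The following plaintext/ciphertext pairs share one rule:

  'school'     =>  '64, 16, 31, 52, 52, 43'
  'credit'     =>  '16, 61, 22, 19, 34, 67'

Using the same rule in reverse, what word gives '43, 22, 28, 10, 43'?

s(#19)→64 and c(#3)→16: differences scale by 3, so n = 3·pos + 7. With a=1..z=26, the number is 3·pos + 7.
Decoding 43, 22, 28, 10, 43: 43→(43−7)÷3=12=l, 22→(22−7)÷3=5=e, 28→(28−7)÷3=7=g, 10→(10−7)÷3=1=a, 43→(43−7)÷3=12=l.

legal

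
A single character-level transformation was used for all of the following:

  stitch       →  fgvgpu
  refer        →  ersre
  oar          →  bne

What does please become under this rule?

Compare letters: s→f is +13, t→g is +13, i→v is +13 — a constant shift. Each letter is shifted forward by 13 in the alphabet (a Caesar shift of +13).
Applying it to please: p+13=c, l+13=y, e+13=r, a+13=n, s+13=f, e+13=r.

cyrnfr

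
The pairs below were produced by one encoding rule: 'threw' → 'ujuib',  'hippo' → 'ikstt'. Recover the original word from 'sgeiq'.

Each letter shifts forward by (position + 1), i.e. 1, 2, 3, … — the shift grows by one for each successive letter.
Reversing it on sgeiq: s−1=r, g−2=e, e−3=b, i−4=e, q−5=l.

rebel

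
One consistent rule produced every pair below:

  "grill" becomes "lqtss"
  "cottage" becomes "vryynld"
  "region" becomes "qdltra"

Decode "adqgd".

Treating letters as 0–25, the rule is x ↦ 17x + 13 (mod 26).
Reversing it on adqgd: a(0)→23·(0−13)≡13=n; d(3)→23·(3−13)≡4=e; q(16)→23·(16−13)≡17=r; g(6)→23·(6−13)≡21=v; d(3)→23·(3−13)≡4=e (all mod 26).

nerve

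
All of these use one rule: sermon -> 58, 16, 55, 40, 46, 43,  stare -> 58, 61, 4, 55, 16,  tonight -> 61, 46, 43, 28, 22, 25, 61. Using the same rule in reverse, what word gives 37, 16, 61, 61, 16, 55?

s(#19)→58 and e(#5)→16: differences scale by 3, so n = 3·pos + 1. Each letter becomes 3×(its alphabet position, a=1..z=26) + 1.
Reversing it on 37, 16, 61, 61, 16, 55: 37→(37−1)÷3=12=l, 16→(16−1)÷3=5=e, 61→(61−1)÷3=20=t, 61→(61−1)÷3=20=t, 16→(16−1)÷3=5=e, 55→(55−1)÷3=18=r.

letter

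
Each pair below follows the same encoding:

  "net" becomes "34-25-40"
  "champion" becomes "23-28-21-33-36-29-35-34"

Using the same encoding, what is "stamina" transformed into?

39-40-21-33-29-34-21

n is letter #14 and maps to 34: an offset of 20. Letters become their 1-based position plus 20 (so a→21, b→22, …).
On stamina: s=19→39, t=20→40, a=1→21, m=13→33, i=9→29, n=14→34, a=1→21.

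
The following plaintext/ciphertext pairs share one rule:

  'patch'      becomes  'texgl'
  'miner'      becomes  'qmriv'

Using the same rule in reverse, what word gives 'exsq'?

Compare letters: p→t is +4, a→e is +4, t→x is +4 — a constant shift. Each letter is shifted forward by 4 in the alphabet (a Caesar shift of +4).
Undoing it on exsq: e−4=a, x−4=t, s−4=o, q−4=m.

atom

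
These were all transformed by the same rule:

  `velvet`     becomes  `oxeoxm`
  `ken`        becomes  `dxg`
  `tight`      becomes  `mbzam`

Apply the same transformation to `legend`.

This is a Caesar cipher with shift 19.
On legend: l+19=e, e+19=x, g+19=z, e+19=x, n+19=g, d+19=w.

exzxgw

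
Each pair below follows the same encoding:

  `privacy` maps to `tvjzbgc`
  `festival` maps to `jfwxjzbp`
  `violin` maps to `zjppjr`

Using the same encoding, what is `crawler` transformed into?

gvbapfv

The rule splits by letter class: vowels +1, consonants +4.
On crawler: c(cons)+4=g, r(cons)+4=v, a(vowel)+1=b, w(cons)+4=a, l(cons)+4=p, e(vowel)+1=f, r(cons)+4=v.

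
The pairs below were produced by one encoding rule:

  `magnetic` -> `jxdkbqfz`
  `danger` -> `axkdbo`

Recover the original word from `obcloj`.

reform

Compare letters: m→j is +23, a→x is +23, g→d is +23 — a constant shift. It's a constant shift of +23 (ROT23).
Undoing it on obcloj: o−23=r, b−23=e, c−23=f, l−23=o, o−23=r, j−23=m.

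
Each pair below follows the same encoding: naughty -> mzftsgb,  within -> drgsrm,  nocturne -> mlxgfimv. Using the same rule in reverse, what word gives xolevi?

Each pair mirrors across the alphabet (n↔m, a↔z, u↔f): positions sum to 25. Each letter is replaced by its mirror in the alphabet: a↔z, b↔y, c↔x, and so on (the Atbash cipher).
Undoing it on xolevi: x↔c, o↔l, l↔o, e↔v, v↔e, i↔r.

clover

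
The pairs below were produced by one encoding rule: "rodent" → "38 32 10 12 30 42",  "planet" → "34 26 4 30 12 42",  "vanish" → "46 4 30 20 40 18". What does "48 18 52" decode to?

r(#18)→38 and o(#15)→32: differences scale by 2, so n = 2·pos + 2. The formula is n = 2×(alphabet index, a=1) + 2.
Undoing it on 48 18 52: 48→(48−2)÷2=23=w, 18→(18−2)÷2=8=h, 52→(52−2)÷2=25=y.

why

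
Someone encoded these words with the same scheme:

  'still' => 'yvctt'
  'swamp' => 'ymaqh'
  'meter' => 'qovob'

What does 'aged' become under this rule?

aior

s(18)→y(24) and t(19)→v(21) fit y≡23x+0 (mod 26); the inverse of 23 mod 26 is 17. Each letter's alphabet position (a=0..z=25) is mapped through 23·x+0 mod 26 — an affine cipher.
On aged: a(0)→23·0+0≡0=a; g(6)→23·6+0≡8=i; e(4)→23·4+0≡14=o; d(3)→23·3+0≡17=r (all mod 26).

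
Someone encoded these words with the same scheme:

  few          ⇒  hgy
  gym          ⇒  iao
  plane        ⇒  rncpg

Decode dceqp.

It's a constant shift of +2 (ROT2).
Reversing it on dceqp: d−2=b, c−2=a, e−2=c, q−2=o, p−2=n.

bacon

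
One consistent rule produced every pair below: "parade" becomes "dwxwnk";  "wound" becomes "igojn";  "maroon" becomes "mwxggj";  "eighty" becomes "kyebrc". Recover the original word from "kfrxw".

Treating letters as 0–25, the rule is x ↦ 23x + 22 (mod 26).
Reversing it on kfrxw: k(10)→17·(10−22)≡4=e; f(5)→17·(5−22)≡23=x; r(17)→17·(17−22)≡19=t; x(23)→17·(23−22)≡17=r; w(22)→17·(22−22)≡0=a (all mod 26).

extra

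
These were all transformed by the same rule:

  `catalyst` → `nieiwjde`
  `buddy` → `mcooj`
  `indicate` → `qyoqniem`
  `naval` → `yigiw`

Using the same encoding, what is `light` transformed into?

The shift depends on letter class: consonant c→n is +11, but vowel a→i is +8. Two shifts are in play — +8 for a/e/i/o/u, +11 for every other letter.
For light: l(cons)+11=w, i(vowel)+8=q, g(cons)+11=r, h(cons)+11=s, t(cons)+11=e.

wqrse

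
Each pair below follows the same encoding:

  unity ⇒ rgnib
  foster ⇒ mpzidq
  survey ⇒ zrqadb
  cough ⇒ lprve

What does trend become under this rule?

u(20)→r(17) and n(13)→g(6) fit y≡9x+19 (mod 26); the inverse of 9 mod 26 is 3. This is an affine cipher: with a=0,…,z=25, each position x becomes (9x+19) mod 26.
Applying it to trend: t(19)→9·19+19≡8=i; r(17)→9·17+19≡16=q; e(4)→9·4+19≡3=d; n(13)→9·13+19≡6=g; d(3)→9·3+19≡20=u (all mod 26).

iqdgu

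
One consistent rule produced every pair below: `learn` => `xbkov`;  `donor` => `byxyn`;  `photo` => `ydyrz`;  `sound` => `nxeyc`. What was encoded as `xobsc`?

siren

The output letters match the input read backwards, each shifted +10: learn reversed is nrael. Read the word backwards and shift each letter +10.
Reversing it on xobsc: shift back: x−10=n, o−10=e, b−10=r, s−10=i, c−10=s → neris; then reverse → siren.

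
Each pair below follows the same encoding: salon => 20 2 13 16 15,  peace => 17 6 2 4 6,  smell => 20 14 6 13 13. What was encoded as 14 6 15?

men

s is letter #19 and maps to 20: an offset of 1. Each letter is replaced by its alphabet position (a=1..z=26) + 1.
Decoding 14 6 15: 14→(14−1)÷1=13=m, 6→(6−1)÷1=5=e, 15→(15−1)÷1=14=n.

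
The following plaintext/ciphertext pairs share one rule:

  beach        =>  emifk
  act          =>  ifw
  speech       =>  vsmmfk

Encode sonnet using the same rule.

The shift depends on letter class: consonant b→e is +3, but vowel e→m is +8. Two shifts are in play — +8 for a/e/i/o/u, +3 for every other letter.
For sonnet: s(cons)+3=v, o(vowel)+8=w, n(cons)+3=q, n(cons)+3=q, e(vowel)+8=m, t(cons)+3=w.

vwqqmw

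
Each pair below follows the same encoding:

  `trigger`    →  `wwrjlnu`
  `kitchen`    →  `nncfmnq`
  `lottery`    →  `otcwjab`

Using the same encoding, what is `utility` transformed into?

xyroncb

Shifts by position in trigger: pos 0: t→w (+3), pos 1: r→w (+5), pos 2: i→r (+9), pos 3: g→j (+3), pos 4: g→l (+5), pos 5: e→n (+9) — repeating every 3. A repeating key of period 3 is used — shifts +3, +5, +9 over and over.
For utility: u+3=x, t+5=y, i+9=r, l+3=o, i+5=n, t+9=c, y+3=b.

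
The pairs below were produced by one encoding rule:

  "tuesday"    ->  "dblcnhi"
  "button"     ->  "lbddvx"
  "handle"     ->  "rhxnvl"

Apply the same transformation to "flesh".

Two shifts are in play — +7 for a/e/i/o/u, +10 for every other letter.
Applying it to flesh: f(cons)+10=p, l(cons)+10=v, e(vowel)+7=l, s(cons)+10=c, h(cons)+10=r.

pvlcr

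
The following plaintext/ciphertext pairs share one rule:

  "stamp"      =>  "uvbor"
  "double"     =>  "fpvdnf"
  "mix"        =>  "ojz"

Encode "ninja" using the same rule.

pjplb

The shift depends on letter class: consonant s→u is +2, but vowel a→b is +1. The rule splits by letter class: vowels +1, consonants +2.
Applying it to ninja: n(cons)+2=p, i(vowel)+1=j, n(cons)+2=p, j(cons)+2=l, a(vowel)+1=b.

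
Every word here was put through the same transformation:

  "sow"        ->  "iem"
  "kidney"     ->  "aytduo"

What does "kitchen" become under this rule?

ayjsxud

Compare letters: s→i is +16, o→e is +16, w→m is +16 — a constant shift. Every letter moves 16 places later in the alphabet, wrapping around z→a.
Applying it to kitchen: k+16=a, i+16=y, t+16=j, c+16=s, h+16=x, e+16=u, n+16=d.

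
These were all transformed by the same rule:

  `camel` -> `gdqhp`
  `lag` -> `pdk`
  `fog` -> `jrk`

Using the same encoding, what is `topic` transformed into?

The shift depends on letter class: consonant c→g is +4, but vowel a→d is +3. Two shifts are in play — +3 for a/e/i/o/u, +4 for every other letter.
Applying it to topic: t(cons)+4=x, o(vowel)+3=r, p(cons)+4=t, i(vowel)+3=l, c(cons)+4=g.

xrtlg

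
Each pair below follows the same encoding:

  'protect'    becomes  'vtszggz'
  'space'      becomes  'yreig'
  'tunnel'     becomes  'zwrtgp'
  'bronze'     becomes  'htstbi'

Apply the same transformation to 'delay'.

jgpga

Shifts by position in protect: pos 0: p→v (+6), pos 1: r→t (+2), pos 2: o→s (+4), pos 3: t→z (+6), pos 4: e→g (+2), pos 5: c→g (+4) — repeating every 3. It's a Vigenère-style cipher with numeric key [6,2,4]: position i shifts by key[i mod 3].
Applying it to delay: d+6=j, e+2=g, l+4=p, a+6=g, y+2=a.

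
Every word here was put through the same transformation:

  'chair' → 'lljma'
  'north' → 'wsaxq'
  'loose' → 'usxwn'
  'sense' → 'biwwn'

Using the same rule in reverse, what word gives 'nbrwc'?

exist

Shifts by position in chair: pos 0: c→l (+9), pos 1: h→l (+4), pos 2: a→j (+9), pos 3: i→m (+4) — repeating every 2. It's a Vigenère-style cipher with numeric key [9,4]: position i shifts by key[i mod 2].
Decoding nbrwc: n−9=e, b−4=x, r−9=i, w−4=s, c−9=t.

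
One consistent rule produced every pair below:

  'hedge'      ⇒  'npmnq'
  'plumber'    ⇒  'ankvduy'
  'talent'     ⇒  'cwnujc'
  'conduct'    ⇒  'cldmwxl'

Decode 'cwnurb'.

silent

The output letters match the input read backwards, each shifted +9: hedge reversed is egdeh. The word is reversed, then every letter is shifted forward by 9.
Decoding cwnurb: shift back: c−9=t, w−9=n, n−9=e, u−9=l, r−9=i, b−9=s → tnelis; then reverse → silent.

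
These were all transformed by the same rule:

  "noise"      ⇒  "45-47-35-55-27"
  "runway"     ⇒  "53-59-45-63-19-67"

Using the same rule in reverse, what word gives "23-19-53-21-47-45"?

carbon

n(#14)→45 and o(#15)→47: differences scale by 2, so n = 2·pos + 17. Each letter becomes 2×(its alphabet position, a=1..z=26) + 17.
Decoding 23-19-53-21-47-45: 23→(23−17)÷2=3=c, 19→(19−17)÷2=1=a, 53→(53−17)÷2=18=r, 21→(21−17)÷2=2=b, 47→(47−17)÷2=15=o, 45→(45−17)÷2=14=n.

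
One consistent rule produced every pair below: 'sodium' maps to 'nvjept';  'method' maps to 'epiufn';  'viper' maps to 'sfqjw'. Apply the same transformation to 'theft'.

ugfiu

The word is reversed, then every letter is shifted forward by 1.
For theft: reverse → tfeht; then shift: t+1=u, f+1=g, e+1=f, h+1=i, t+1=u.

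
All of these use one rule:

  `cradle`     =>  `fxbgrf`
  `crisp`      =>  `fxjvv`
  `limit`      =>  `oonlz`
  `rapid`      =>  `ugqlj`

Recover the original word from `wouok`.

title

Shifts by position in cradle: pos 0: c→f (+3), pos 1: r→x (+6), pos 2: a→b (+1), pos 3: d→g (+3), pos 4: l→r (+6), pos 5: e→f (+1) — repeating every 3. It's a Vigenère-style cipher with numeric key [3,6,1]: position i shifts by key[i mod 3].
Reversing it on wouok: w−3=t, o−6=i, u−1=t, o−3=l, k−6=e.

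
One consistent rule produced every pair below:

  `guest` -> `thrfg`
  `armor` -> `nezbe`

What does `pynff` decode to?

class

Compare letters: g→t is +13, u→h is +13, e→r is +13 — a constant shift. Every letter moves 13 places later in the alphabet, wrapping around z→a.
Decoding pynff: p−13=c, y−13=l, n−13=a, f−13=s, f−13=s.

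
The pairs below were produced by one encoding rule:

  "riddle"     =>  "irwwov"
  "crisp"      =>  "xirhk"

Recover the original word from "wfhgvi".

Each pair mirrors across the alphabet (r↔i, i↔r, d↔w): positions sum to 25. Letters are reflected about the middle of the alphabet (position → 25−position): Atbash.
Decoding wfhgvi: w↔d, f↔u, h↔s, g↔t, v↔e, i↔r.

duster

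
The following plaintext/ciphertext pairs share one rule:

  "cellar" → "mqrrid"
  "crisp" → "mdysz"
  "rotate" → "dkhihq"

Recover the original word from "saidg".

swarm

c(2)→m(12) and e(4)→q(16) fit y≡15x+8 (mod 26); the inverse of 15 mod 26 is 7. This is an affine cipher: with a=0,…,z=25, each position x becomes (15x+8) mod 26.
Decoding saidg: s(18)→7·(18−8)≡18=s; a(0)→7·(0−8)≡22=w; i(8)→7·(8−8)≡0=a; d(3)→7·(3−8)≡17=r; g(6)→7·(6−8)≡12=m (all mod 26).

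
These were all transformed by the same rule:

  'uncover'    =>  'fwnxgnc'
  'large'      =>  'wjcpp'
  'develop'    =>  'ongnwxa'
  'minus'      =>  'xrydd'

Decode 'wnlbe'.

Shifts by position in uncover: pos 0: u→f (+11), pos 1: n→w (+9), pos 2: c→n (+11), pos 3: o→x (+9) — repeating every 2. The shifts repeat in a cycle of length 2: positions 0,1,… shift by +11, +9, then the pattern repeats.
Undoing it on wnlbe: w−11=l, n−9=e, l−11=a, b−9=s, e−11=t.

least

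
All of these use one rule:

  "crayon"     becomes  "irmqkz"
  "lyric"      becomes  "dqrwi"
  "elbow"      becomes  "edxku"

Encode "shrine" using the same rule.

c(2)→i(8) and r(17)→r(17) fit y≡11x+12 (mod 26); the inverse of 11 mod 26 is 19. This is an affine cipher: with a=0,…,z=25, each position x becomes (11x+12) mod 26.
For shrine: s(18)→11·18+12≡2=c; h(7)→11·7+12≡11=l; r(17)→11·17+12≡17=r; i(8)→11·8+12≡22=w; n(13)→11·13+12≡25=z; e(4)→11·4+12≡4=e (all mod 26).

clrwze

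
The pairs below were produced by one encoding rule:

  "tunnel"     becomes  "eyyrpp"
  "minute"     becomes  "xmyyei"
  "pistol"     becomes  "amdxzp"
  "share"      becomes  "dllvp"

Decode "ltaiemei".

Shifts by position in tunnel: pos 0: t→e (+11), pos 1: u→y (+4), pos 2: n→y (+11), pos 3: n→r (+4) — repeating every 2. A repeating key of period 2 is used — shifts +11, +4 over and over.
Reversing it on ltaiemei: l−11=a, t−4=p, a−11=p, i−4=e, e−11=t, m−4=i, e−11=t, i−4=e.

appetite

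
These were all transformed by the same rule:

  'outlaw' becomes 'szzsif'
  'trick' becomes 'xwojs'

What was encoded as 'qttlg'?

money

In outlaw: o→s is +4, u→z is +5, t→z is +6, l→s is +7 — the shift increases by 1 each position. Each letter shifts forward by (position + 4), i.e. 4, 5, 6, … — the shift grows by one for each successive letter.
Decoding qttlg: q−4=m, t−5=o, t−6=n, l−7=e, g−8=y.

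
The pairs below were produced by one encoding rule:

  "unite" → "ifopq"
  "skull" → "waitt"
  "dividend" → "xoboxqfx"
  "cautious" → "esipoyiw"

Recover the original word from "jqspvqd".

u(20)→i(8) and n(13)→f(5) fit y≡19x+18 (mod 26); the inverse of 19 mod 26 is 11. Treating letters as 0–25, the rule is x ↦ 19x + 18 (mod 26).
Decoding jqspvqd: j(9)→11·(9−18)≡5=f; q(16)→11·(16−18)≡4=e; s(18)→11·(18−18)≡0=a; p(15)→11·(15−18)≡19=t; v(21)→11·(21−18)≡7=h; q(16)→11·(16−18)≡4=e; d(3)→11·(3−18)≡17=r (all mod 26).

feather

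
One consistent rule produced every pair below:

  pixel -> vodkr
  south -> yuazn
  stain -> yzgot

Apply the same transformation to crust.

ixayz

It's a constant shift of +6 (ROT6).
For crust: c+6=i, r+6=x, u+6=a, s+6=y, t+6=z.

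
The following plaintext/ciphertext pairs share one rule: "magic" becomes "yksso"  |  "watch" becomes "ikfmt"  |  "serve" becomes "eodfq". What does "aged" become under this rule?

mqqn

The shifts repeat in a cycle of length 2: positions 0,1,… shift by +12, +10, then the pattern repeats.
On aged: a+12=m, g+10=q, e+12=q, d+10=n.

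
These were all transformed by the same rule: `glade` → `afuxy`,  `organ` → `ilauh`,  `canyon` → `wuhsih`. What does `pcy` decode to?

vie

Compare letters: g→a is +20, l→f is +20, a→u is +20 — a constant shift. It's a constant shift of +20 (ROT20).
Decoding pcy: p−20=v, c−20=i, y−20=e.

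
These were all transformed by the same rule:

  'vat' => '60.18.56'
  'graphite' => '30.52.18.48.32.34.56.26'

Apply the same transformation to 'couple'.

v(#22)→60 and a(#1)→18: differences scale by 2, so n = 2·pos + 16. Each letter becomes 2×(its alphabet position, a=1..z=26) + 16.
For couple: c=3→22, o=15→46, u=21→58, p=16→48, l=12→40, e=5→26.

22.46.58.48.40.26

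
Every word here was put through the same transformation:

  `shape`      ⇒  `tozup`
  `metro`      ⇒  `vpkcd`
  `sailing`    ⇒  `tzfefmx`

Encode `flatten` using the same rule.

s(18)→t(19) and h(7)→o(14) fit y≡17x+25 (mod 26); the inverse of 17 mod 26 is 23. Each letter's alphabet position (a=0..z=25) is mapped through 17·x+25 mod 26 — an affine cipher.
On flatten: f(5)→17·5+25≡6=g; l(11)→17·11+25≡4=e; a(0)→17·0+25≡25=z; t(19)→17·19+25≡10=k; t(19)→17·19+25≡10=k; e(4)→17·4+25≡15=p; n(13)→17·13+25≡12=m (all mod 26).

gezkkpm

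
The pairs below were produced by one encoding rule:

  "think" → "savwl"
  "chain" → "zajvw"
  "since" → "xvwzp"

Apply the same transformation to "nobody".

t(19)→s(18) and h(7)→a(0) fit y≡21x+9 (mod 26); the inverse of 21 mod 26 is 5. Each letter's alphabet position (a=0..z=25) is mapped through 21·x+9 mod 26 — an affine cipher.
Applying it to nobody: n(13)→21·13+9≡22=w; o(14)→21·14+9≡17=r; b(1)→21·1+9≡4=e; o(14)→21·14+9≡17=r; d(3)→21·3+9≡20=u; y(24)→21·24+9≡19=t (all mod 26).

wrerut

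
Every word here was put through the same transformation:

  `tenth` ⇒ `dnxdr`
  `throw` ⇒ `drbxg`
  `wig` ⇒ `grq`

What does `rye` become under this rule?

The rule splits by letter class: vowels +9, consonants +10.
On rye: r(cons)+10=b, y(cons)+10=i, e(vowel)+9=n.

bin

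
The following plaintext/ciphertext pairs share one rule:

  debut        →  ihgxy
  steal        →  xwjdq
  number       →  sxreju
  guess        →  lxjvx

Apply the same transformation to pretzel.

Shifts by position in debut: pos 0: d→i (+5), pos 1: e→h (+3), pos 2: b→g (+5), pos 3: u→x (+3) — repeating every 2. The shifts repeat in a cycle of length 2: positions 0,1,… shift by +5, +3, then the pattern repeats.
For pretzel: p+5=u, r+3=u, e+5=j, t+3=w, z+5=e, e+3=h, l+5=q.

uujwehq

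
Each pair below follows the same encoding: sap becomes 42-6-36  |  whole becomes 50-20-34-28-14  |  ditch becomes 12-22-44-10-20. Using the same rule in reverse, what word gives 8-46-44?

s(#19)→42 and a(#1)→6: differences scale by 2, so n = 2·pos + 4. Each letter becomes 2×(its alphabet position, a=1..z=26) + 4.
Reversing it on 8-46-44: 8→(8−4)÷2=2=b, 46→(46−4)÷2=21=u, 44→(44−4)÷2=20=t.

but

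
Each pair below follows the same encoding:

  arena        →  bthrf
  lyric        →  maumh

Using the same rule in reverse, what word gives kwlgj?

In arena: a→b is +1, r→t is +2, e→h is +3, n→r is +4 — the shift increases by 1 each position. Letter i (0-indexed) is shifted by i+1, so successive shifts are 1, 2, 3, ….
Decoding kwlgj: k−1=j, w−2=u, l−3=i, g−4=c, j−5=e.

juice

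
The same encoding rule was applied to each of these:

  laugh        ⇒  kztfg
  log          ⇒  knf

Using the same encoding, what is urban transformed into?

Compare letters: l→k is +25, a→z is +25, u→t is +25 — a constant shift. This is a Caesar cipher with shift 25.
For urban: u+25=t, r+25=q, b+25=a, a+25=z, n+25=m.

tqazm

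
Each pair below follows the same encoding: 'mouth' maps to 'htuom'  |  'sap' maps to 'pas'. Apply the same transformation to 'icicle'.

The word is simply reversed.
For icicle: reverse → elcici.

elcici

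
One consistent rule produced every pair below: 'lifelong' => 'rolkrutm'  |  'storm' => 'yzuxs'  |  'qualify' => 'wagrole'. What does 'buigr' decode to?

Compare letters: l→r is +6, i→o is +6, f→l is +6 — a constant shift. This is a Caesar cipher with shift 6.
Decoding buigr: b−6=v, u−6=o, i−6=c, g−6=a, r−6=l.

vocal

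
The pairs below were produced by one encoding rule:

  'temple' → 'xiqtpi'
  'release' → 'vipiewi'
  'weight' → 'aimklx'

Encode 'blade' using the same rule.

fpehi

Compare letters: t→x is +4, e→i is +4, m→q is +4 — a constant shift. Every letter moves 4 places later in the alphabet, wrapping around z→a.
For blade: b+4=f, l+4=p, a+4=e, d+4=h, e+4=i.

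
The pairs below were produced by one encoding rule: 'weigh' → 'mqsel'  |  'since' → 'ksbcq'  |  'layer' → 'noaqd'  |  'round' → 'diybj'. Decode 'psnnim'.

w(22)→m(12) and e(4)→q(16) fit y≡7x+14 (mod 26); the inverse of 7 mod 26 is 15. This is an affine cipher: with a=0,…,z=25, each position x becomes (7x+14) mod 26.
Reversing it on psnnim: p(15)→15·(15−14)≡15=p; s(18)→15·(18−14)≡8=i; n(13)→15·(13−14)≡11=l; n(13)→15·(13−14)≡11=l; i(8)→15·(8−14)≡14=o; m(12)→15·(12−14)≡22=w (all mod 26).

pillow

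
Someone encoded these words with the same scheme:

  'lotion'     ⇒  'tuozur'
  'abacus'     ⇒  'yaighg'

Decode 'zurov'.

pilot

The output letters match the input read backwards, each shifted +6: lotion reversed is noitol. Read the word backwards and shift each letter +6.
Undoing it on zurov: shift back: z−6=t, u−6=o, r−6=l, o−6=i, v−6=p → tolip; then reverse → pilot.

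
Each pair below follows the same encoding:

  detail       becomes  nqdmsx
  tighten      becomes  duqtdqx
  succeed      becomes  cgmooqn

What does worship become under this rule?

The shifts repeat in a cycle of length 2: positions 0,1,… shift by +10, +12, then the pattern repeats.
Applying it to worship: w+10=g, o+12=a, r+10=b, s+12=e, h+10=r, i+12=u, p+10=z.

gaberuz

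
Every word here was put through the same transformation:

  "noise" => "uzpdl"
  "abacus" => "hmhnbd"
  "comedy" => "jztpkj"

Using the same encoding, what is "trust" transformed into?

acbda

It's a Vigenère-style cipher with numeric key [7,11]: position i shifts by key[i mod 2].
On trust: t+7=a, r+11=c, u+7=b, s+11=d, t+7=a.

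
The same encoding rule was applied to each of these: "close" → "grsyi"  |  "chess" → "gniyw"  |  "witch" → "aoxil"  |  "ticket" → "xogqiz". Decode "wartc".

sunny

Shifts by position in close: pos 0: c→g (+4), pos 1: l→r (+6), pos 2: o→s (+4), pos 3: s→y (+6) — repeating every 2. It's a Vigenère-style cipher with numeric key [4,6]: position i shifts by key[i mod 2].
Undoing it on wartc: w−4=s, a−6=u, r−4=n, t−6=n, c−4=y.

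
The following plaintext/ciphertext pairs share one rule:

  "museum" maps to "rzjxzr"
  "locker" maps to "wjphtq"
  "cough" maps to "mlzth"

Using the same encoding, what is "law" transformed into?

bfq

Read the word backwards and shift each letter +5.
On law: reverse → wal; then shift: w+5=b, a+5=f, l+5=q.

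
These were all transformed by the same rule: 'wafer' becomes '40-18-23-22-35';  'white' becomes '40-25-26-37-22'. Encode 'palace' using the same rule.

w is letter #23 and maps to 40: an offset of 17. Each letter is replaced by its alphabet position (a=1..z=26) + 17.
On palace: p=16→33, a=1→18, l=12→29, a=1→18, c=3→20, e=5→22.

33-18-29-18-20-22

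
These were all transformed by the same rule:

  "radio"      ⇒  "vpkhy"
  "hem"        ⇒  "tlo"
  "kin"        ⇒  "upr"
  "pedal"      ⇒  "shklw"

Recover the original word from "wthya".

tramp

The word is reversed, then every letter is shifted forward by 7.
Undoing it on wthya: shift back: w−7=p, t−7=m, h−7=a, y−7=r, a−7=t → pmart; then reverse → tramp.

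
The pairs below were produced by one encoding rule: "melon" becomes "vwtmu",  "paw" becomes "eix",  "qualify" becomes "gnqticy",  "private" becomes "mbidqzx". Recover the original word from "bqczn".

fruit

The output letters match the input read backwards, each shifted +8: melon reversed is nolem. The word is reversed, then every letter is shifted forward by 8.
Undoing it on bqczn: shift back: b−8=t, q−8=i, c−8=u, z−8=r, n−8=f → tiurf; then reverse → fruit.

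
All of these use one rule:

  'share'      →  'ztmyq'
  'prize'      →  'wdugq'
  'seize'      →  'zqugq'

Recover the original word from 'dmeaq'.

Shifts by position in share: pos 0: s→z (+7), pos 1: h→t (+12), pos 2: a→m (+12), pos 3: r→y (+7), pos 4: e→q (+12) — repeating every 3. A repeating key of period 3 is used — shifts +7, +12, +12 over and over.
Reversing it on dmeaq: d−7=w, m−12=a, e−12=s, a−7=t, q−12=e.

waste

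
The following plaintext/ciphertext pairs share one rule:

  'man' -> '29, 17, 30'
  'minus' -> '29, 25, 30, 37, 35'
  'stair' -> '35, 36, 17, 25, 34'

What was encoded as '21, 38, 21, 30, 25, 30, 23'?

evening

The number is (letter's place in the alphabet, a=1) + 16.
Undoing it on 21, 38, 21, 30, 25, 30, 23: 21→(21−16)÷1=5=e, 38→(38−16)÷1=22=v, 21→(21−16)÷1=5=e, 30→(30−16)÷1=14=n, 25→(25−16)÷1=9=i, 30→(30−16)÷1=14=n, 23→(23−16)÷1=7=g.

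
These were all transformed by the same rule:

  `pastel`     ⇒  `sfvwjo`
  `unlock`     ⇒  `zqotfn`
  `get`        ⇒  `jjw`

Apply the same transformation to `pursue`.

The shift depends on letter class: consonant p→s is +3, but vowel a→f is +5. Two shifts are in play — +5 for a/e/i/o/u, +3 for every other letter.
On pursue: p(cons)+3=s, u(vowel)+5=z, r(cons)+3=u, s(cons)+3=v, u(vowel)+5=z, e(vowel)+5=j.

szuvzj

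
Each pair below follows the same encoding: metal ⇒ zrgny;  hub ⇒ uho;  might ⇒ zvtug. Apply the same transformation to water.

Compare letters: m→z is +13, e→r is +13, t→g is +13 — a constant shift. Each letter is shifted forward by 13 in the alphabet (a Caesar shift of +13).
On water: w+13=j, a+13=n, t+13=g, e+13=r, r+13=e.

jngre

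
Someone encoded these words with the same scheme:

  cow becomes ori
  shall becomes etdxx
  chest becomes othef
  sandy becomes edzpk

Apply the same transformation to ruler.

The shift depends on letter class: consonant c→o is +12, but vowel o→r is +3. Two shifts are in play — +3 for a/e/i/o/u, +12 for every other letter.
On ruler: r(cons)+12=d, u(vowel)+3=x, l(cons)+12=x, e(vowel)+3=h, r(cons)+12=d.

dxxhd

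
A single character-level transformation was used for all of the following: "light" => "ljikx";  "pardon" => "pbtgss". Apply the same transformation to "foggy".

In light: l→l is +0, i→j is +1, g→i is +2, h→k is +3 — the shift increases by 1 each position. The shift increases by 1 at each position, starting from +0: 0, 1, 2, ….
Applying it to foggy: f+0=f, o+1=p, g+2=i, g+3=j, y+4=c.

fpijc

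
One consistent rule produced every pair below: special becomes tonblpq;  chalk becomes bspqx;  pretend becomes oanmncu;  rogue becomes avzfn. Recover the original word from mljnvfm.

timeout

s(18)→t(19) and p(15)→o(14) fit y≡19x+15 (mod 26); the inverse of 19 mod 26 is 11. This is an affine cipher: with a=0,…,z=25, each position x becomes (19x+15) mod 26.
Reversing it on mljnvfm: m(12)→11·(12−15)≡19=t; l(11)→11·(11−15)≡8=i; j(9)→11·(9−15)≡12=m; n(13)→11·(13−15)≡4=e; v(21)→11·(21−15)≡14=o; f(5)→11·(5−15)≡20=u; m(12)→11·(12−15)≡19=t (all mod 26).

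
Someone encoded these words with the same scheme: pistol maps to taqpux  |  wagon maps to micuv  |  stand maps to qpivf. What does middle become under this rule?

Each letter's alphabet position (a=0..z=25) is mapped through 25·x+8 mod 26 — an affine cipher.
For middle: m(12)→25·12+8≡22=w; i(8)→25·8+8≡0=a; d(3)→25·3+8≡5=f; d(3)→25·3+8≡5=f; l(11)→25·11+8≡23=x; e(4)→25·4+8≡4=e (all mod 26).

waffxe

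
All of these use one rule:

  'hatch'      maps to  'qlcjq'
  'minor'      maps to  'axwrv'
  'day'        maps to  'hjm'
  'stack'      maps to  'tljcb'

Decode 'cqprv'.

might

The output letters match the input read backwards, each shifted +9: hatch reversed is hctah. The word is reversed, then every letter is shifted forward by 9.
Decoding cqprv: shift back: c−9=t, q−9=h, p−9=g, r−9=i, v−9=m → thgim; then reverse → might.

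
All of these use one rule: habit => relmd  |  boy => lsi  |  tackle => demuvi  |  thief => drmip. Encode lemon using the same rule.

The shift depends on letter class: consonant h→r is +10, but vowel a→e is +4. The rule splits by letter class: vowels +4, consonants +10.
On lemon: l(cons)+10=v, e(vowel)+4=i, m(cons)+10=w, o(vowel)+4=s, n(cons)+10=x.

viwsx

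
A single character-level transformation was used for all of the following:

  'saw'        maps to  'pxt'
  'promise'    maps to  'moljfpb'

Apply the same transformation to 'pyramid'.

mvoxjfa

Compare letters: s→p is +23, a→x is +23, w→t is +23 — a constant shift. Every letter moves 23 places later in the alphabet, wrapping around z→a.
Applying it to pyramid: p+23=m, y+23=v, r+23=o, a+23=x, m+23=j, i+23=f, d+23=a.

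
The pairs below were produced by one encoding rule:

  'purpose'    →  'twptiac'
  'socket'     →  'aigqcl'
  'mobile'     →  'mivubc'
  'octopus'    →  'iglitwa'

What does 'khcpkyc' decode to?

p(15)→t(19) and u(20)→w(22) fit y≡11x+10 (mod 26); the inverse of 11 mod 26 is 19. This is an affine cipher: with a=0,…,z=25, each position x becomes (11x+10) mod 26.
Reversing it on khcpkyc: k(10)→19·(10−10)≡0=a; h(7)→19·(7−10)≡21=v; c(2)→19·(2−10)≡4=e; p(15)→19·(15−10)≡17=r; k(10)→19·(10−10)≡0=a; y(24)→19·(24−10)≡6=g; c(2)→19·(2−10)≡4=e (all mod 26).

average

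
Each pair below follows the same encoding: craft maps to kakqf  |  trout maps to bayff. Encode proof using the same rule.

In craft: c→k is +8, r→a is +9, a→k is +10, f→q is +11 — the shift increases by 1 each position. Each letter shifts forward by (position + 8), i.e. 8, 9, 10, … — the shift grows by one for each successive letter.
On proof: p+8=x, r+9=a, o+10=y, o+11=z, f+12=r.

xayzr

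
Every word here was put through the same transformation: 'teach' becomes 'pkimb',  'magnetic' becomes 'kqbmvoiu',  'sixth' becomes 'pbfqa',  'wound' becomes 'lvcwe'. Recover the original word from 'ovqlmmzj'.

breeding

The output letters match the input read backwards, each shifted +8: teach reversed is hcaet. Read the word backwards and shift each letter +8.
Undoing it on ovqlmmzj: shift back: o−8=g, v−8=n, q−8=i, l−8=d, m−8=e, m−8=e, z−8=r, j−8=b → gnideerb; then reverse → breeding.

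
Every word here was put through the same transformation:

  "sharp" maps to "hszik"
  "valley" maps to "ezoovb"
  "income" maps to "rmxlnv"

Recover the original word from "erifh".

virus

Each pair mirrors across the alphabet (s↔h, h↔s, a↔z): positions sum to 25. Letters are reflected about the middle of the alphabet (position → 25−position): Atbash.
Decoding erifh: e↔v, r↔i, i↔r, f↔u, h↔s.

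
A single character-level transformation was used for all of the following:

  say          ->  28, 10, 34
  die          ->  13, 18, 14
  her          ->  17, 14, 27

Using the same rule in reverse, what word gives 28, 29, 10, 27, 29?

Letters become their 1-based position plus 9 (so a→10, b→11, …).
Decoding 28, 29, 10, 27, 29: 28→(28−9)÷1=19=s, 29→(29−9)÷1=20=t, 10→(10−9)÷1=1=a, 27→(27−9)÷1=18=r, 29→(29−9)÷1=20=t.

start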